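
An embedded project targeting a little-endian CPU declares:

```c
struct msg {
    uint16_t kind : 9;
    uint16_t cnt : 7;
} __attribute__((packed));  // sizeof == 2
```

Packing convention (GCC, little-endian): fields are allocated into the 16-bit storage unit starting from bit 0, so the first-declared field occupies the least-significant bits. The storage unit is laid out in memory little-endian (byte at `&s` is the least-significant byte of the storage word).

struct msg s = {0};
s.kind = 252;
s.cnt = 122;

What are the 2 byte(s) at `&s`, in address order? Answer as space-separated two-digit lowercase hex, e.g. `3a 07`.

fc f4

kind (9b) val=252 bits=0xfc at bit 0: 0x00fc
cnt (7b) val=122 bits=0x7a at bit 9: 0xf4fc
word = 0xf4fc → little-endian bytes:
  [0]=0xfc  [1]=0xf4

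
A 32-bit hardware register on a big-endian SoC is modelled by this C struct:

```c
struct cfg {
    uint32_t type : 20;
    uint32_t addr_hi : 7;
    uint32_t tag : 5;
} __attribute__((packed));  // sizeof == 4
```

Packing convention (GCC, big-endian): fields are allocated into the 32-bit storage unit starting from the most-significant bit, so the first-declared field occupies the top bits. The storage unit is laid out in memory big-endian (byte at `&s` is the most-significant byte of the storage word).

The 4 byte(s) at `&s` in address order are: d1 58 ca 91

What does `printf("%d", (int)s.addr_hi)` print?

[0]=0xd1 [1]=0x58 [2]=0xca [3]=0x91 (big-endian) → word 0xd158ca91
type [12+:20] = (word>>12) & 0xfffff = 857484
addr_hi [5+:7] = (word>>5) & 0x7f = 84  ←
tag [0+:5] = (word>>0) & 0x1f = 17

84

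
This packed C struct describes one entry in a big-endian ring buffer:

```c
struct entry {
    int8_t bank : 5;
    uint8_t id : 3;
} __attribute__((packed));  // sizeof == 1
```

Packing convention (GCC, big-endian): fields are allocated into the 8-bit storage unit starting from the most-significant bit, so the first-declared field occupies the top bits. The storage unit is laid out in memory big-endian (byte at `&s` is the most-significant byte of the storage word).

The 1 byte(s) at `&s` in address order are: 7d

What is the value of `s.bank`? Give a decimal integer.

[0]=0x7d (big-endian) → word 0x7d
bank:5 @ bit 3 → (0x7d>>3)&0x1f = 0xf  ←
id:3 @ bit 0 → (0x7d>>0)&0x7 = 0x5
bank signed 5b, MSB=0: value = 15

15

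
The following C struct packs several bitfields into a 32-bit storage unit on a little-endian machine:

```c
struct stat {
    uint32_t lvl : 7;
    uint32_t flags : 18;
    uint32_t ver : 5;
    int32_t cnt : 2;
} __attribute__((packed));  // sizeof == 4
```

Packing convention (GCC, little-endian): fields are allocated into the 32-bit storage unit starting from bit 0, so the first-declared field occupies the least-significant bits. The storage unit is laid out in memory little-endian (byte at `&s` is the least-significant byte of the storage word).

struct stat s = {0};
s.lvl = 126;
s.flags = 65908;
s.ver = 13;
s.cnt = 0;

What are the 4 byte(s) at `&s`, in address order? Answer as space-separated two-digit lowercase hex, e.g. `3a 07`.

7e ba 80 1a

[0+:7] lvl=126 & 0x7f = 0x7e; word=0x0000007e
[7+:18] flags=65908 & 0x3ffff = 0x10174; word=0x0080ba7e
[25+:5] ver=13 & 0x1f = 0xd; word=0x1a80ba7e
[30+:2] cnt=0 & 0x3 = 0x0; word=0x1a80ba7e
word = 0x1a80ba7e → little-endian bytes:
  [0]=0x7e  [1]=0xba  [2]=0x80  [3]=0x1a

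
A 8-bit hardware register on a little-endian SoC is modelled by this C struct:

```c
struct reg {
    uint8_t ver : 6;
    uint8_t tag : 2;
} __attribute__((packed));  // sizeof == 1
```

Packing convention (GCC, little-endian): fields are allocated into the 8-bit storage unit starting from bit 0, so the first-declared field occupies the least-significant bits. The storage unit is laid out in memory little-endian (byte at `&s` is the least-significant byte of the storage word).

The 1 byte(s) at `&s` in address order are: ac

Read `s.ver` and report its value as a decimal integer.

[0]=0xac (little-endian) → word 0xac
ver [0+:6] = (word>>0) & 0x3f = 44  ←
tag [6+:2] = (word>>6) & 0x3 = 2

44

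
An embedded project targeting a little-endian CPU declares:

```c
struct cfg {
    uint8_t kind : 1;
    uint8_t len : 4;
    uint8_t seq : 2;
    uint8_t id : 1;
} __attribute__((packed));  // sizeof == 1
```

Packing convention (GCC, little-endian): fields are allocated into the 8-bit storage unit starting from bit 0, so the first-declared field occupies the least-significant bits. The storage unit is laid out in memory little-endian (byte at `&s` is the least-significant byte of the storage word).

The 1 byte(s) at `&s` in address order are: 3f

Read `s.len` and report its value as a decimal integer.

15

[0]=0x3f (little-endian) → word 0x3f
kind:1 @ bit 0 → (0x3f>>0)&0x1 = 0x1
len:4 @ bit 1 → (0x3f>>1)&0xf = 0xf  ←
seq:2 @ bit 5 → (0x3f>>5)&0x3 = 0x1
id:1 @ bit 7 → (0x3f>>7)&0x1 = 0x0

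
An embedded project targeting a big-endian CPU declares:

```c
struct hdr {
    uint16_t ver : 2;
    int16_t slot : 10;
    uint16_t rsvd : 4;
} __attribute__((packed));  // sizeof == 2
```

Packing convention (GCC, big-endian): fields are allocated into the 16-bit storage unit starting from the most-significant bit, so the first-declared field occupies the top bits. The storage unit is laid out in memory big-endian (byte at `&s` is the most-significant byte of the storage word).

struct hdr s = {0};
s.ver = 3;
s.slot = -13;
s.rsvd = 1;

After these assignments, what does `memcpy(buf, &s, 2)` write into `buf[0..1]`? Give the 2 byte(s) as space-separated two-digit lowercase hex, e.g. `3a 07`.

[14+:2] ver=3 & 0x3 = 0x3; word=0xc000
[4+:10] slot=-13 & 0x3ff = 0x3f3; word=0xff30
[0+:4] rsvd=1 & 0xf = 0x1; word=0xff31
word = 0xff31 → big-endian bytes:
  [0]=0xff  [1]=0x31

ff 31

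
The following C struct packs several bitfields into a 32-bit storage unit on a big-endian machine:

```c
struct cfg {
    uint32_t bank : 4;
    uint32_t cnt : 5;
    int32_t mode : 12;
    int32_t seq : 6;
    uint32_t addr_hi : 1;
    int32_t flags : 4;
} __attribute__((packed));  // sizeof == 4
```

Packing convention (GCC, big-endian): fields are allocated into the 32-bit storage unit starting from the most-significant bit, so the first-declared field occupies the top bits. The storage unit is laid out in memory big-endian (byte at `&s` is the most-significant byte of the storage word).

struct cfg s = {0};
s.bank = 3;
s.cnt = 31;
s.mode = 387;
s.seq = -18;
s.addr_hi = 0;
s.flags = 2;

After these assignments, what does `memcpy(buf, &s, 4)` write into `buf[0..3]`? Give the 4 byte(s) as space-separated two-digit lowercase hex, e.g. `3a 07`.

3f 8c 1d c2

bank (4b) val=3 bits=0x3 at bit 28: 0x30000000
cnt (5b) val=31 bits=0x1f at bit 23: 0x3f800000
mode (12b) val=387 bits=0x183 at bit 11: 0x3f8c1800
seq (6b) val=-18 bits=0x2e at bit 5: 0x3f8c1dc0
addr_hi (1b) val=0 bits=0x0 at bit 4: 0x3f8c1dc0
flags (4b) val=2 bits=0x2 at bit 0: 0x3f8c1dc2
word = 0x3f8c1dc2 → big-endian bytes:
  [0]=0x3f  [1]=0x8c  [2]=0x1d  [3]=0xc2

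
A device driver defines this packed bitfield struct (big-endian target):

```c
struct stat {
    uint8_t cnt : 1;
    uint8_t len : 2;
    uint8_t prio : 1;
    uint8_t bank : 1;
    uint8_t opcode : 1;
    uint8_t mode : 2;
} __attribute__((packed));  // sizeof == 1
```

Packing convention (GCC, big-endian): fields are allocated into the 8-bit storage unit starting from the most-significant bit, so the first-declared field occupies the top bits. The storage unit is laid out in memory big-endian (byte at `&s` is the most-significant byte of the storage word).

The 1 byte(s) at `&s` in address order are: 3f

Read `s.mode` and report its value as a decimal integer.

[0]=0x3f (big-endian) → word 0x3f
cnt:1 @ bit 7 → (0x3f>>7)&0x1 = 0x0
len:2 @ bit 5 → (0x3f>>5)&0x3 = 0x1
prio:1 @ bit 4 → (0x3f>>4)&0x1 = 0x1
bank:1 @ bit 3 → (0x3f>>3)&0x1 = 0x1
opcode:1 @ bit 2 → (0x3f>>2)&0x1 = 0x1
mode:2 @ bit 0 → (0x3f>>0)&0x3 = 0x3  ←

3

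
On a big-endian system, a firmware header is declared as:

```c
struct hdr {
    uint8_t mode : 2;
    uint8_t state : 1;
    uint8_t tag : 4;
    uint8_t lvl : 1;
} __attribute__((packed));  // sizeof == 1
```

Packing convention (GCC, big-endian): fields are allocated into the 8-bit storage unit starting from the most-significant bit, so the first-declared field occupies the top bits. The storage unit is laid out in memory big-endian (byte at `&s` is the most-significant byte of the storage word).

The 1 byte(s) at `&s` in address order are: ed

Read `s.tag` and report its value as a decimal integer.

[0]=0xed (big-endian) → word 0xed
mode:2 @ bit 6 → (0xed>>6)&0x3 = 0x3
state:1 @ bit 5 → (0xed>>5)&0x1 = 0x1
tag:4 @ bit 1 → (0xed>>1)&0xf = 0x6  ←
lvl:1 @ bit 0 → (0xed>>0)&0x1 = 0x1

6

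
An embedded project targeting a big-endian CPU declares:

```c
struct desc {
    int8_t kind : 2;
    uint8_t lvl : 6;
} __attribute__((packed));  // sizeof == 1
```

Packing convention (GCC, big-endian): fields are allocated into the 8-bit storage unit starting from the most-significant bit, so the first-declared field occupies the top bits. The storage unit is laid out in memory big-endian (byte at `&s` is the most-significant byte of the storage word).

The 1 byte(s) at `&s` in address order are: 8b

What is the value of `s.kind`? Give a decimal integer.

[0]=0x8b (big-endian) → word 0x8b
kind:2 @ bit 6 → (0x8b>>6)&0x3 = 0x2  ←
lvl:6 @ bit 0 → (0x8b>>0)&0x3f = 0xb
kind signed 2b, MSB=1: 2 - 4 = -2

-2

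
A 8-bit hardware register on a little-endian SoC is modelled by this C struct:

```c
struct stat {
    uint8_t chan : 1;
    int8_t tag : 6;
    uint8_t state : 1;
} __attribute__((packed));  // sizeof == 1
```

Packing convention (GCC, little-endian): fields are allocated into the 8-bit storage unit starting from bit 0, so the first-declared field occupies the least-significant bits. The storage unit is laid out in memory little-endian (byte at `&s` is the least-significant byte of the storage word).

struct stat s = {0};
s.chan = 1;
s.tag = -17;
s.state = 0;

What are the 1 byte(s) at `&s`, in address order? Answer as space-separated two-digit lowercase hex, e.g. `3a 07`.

5f

[0+:1] chan=1 & 0x1 = 0x1; word=0x01
[1+:6] tag=-17 & 0x3f = 0x2f; word=0x5f
[7+:1] state=0 & 0x1 = 0x0; word=0x5f
word = 0x5f → little-endian bytes:
  [0]=0x5f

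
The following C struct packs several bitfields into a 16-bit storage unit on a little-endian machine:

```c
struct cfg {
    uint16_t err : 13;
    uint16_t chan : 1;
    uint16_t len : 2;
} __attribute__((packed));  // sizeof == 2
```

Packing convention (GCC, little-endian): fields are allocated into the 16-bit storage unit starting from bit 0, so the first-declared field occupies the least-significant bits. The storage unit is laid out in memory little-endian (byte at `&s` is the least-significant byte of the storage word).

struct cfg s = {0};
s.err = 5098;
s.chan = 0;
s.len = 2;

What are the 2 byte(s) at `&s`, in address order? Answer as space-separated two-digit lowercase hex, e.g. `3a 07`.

[0+:13] err=5098 & 0x1fff = 0x13ea; word=0x13ea
[13+:1] chan=0 & 0x1 = 0x0; word=0x13ea
[14+:2] len=2 & 0x3 = 0x2; word=0x93ea
word = 0x93ea → little-endian bytes:
  [0]=0xea  [1]=0x93

ea 93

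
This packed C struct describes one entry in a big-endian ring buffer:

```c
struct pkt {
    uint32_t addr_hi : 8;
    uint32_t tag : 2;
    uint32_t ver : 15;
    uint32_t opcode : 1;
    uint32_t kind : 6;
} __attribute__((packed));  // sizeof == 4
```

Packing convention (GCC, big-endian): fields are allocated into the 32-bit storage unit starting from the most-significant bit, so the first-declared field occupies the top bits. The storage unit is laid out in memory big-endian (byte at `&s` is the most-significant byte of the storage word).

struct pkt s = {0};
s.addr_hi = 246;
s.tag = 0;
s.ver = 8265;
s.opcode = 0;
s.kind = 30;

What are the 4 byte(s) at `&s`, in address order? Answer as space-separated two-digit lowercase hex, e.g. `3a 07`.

f6 10 24 9e

addr_hi (8b) val=246 bits=0xf6 at bit 24: 0xf6000000
tag (2b) val=0 bits=0x0 at bit 22: 0xf6000000
ver (15b) val=8265 bits=0x2049 at bit 7: 0xf6102480
opcode (1b) val=0 bits=0x0 at bit 6: 0xf6102480
kind (6b) val=30 bits=0x1e at bit 0: 0xf610249e
word = 0xf610249e → big-endian bytes:
  [0]=0xf6  [1]=0x10  [2]=0x24  [3]=0x9e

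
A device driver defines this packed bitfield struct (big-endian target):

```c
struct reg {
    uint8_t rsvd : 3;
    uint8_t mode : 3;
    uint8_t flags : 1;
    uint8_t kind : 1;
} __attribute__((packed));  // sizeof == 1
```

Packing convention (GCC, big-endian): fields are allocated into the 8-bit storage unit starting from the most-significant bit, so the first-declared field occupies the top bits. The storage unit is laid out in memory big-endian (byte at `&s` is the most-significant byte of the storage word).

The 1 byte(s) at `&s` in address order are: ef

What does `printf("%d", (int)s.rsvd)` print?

7

[0]=0xef (big-endian) → word 0xef
rsvd [5+:3] = (word>>5) & 0x7 = 7  ←
mode [2+:3] = (word>>2) & 0x7 = 3
flags [1+:1] = (word>>1) & 0x1 = 1
kind [0+:1] = (word>>0) & 0x1 = 1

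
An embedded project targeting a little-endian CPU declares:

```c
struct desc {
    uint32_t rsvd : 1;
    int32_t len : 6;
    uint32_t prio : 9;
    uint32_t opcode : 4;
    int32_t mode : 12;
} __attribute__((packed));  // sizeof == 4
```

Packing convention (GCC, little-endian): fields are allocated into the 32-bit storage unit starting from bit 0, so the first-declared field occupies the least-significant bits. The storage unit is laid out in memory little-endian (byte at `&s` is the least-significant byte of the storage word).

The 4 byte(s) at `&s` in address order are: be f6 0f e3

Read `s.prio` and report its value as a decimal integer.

493

[0]=0xbe [1]=0xf6 [2]=0x0f [3]=0xe3 (little-endian) → word 0xe30ff6be
rsvd:1 @ bit 0 → (0xe30ff6be>>0)&0x1 = 0x0
len:6 @ bit 1 → (0xe30ff6be>>1)&0x3f = 0x1f
prio:9 @ bit 7 → (0xe30ff6be>>7)&0x1ff = 0x1ed  ←
opcode:4 @ bit 16 → (0xe30ff6be>>16)&0xf = 0xf
mode:12 @ bit 20 → (0xe30ff6be>>20)&0xfff = 0xe30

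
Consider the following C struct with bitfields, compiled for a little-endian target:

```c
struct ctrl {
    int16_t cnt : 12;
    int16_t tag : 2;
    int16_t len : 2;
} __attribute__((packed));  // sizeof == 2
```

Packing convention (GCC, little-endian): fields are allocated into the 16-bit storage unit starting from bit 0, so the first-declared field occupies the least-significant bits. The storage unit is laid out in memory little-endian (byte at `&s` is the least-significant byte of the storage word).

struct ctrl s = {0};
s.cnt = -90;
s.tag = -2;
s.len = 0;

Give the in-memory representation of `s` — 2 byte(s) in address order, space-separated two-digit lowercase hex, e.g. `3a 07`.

cnt:12 = -90 → 0xfa6 << 0 → word 0x0fa6
tag:2 = -2 → 0x2 << 12 → word 0x2fa6
len:2 = 0 → 0x0 << 14 → word 0x2fa6
word = 0x2fa6 → little-endian bytes:
  [0]=0xa6  [1]=0x2f

a6 2f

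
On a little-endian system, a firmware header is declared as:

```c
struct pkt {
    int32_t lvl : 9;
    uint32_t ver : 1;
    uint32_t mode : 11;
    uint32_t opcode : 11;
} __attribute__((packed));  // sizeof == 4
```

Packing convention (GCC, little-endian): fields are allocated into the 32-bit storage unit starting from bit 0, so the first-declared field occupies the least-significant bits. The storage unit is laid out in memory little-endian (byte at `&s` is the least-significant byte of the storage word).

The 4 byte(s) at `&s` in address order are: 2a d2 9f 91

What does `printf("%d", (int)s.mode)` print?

[0]=0x2a [1]=0xd2 [2]=0x9f [3]=0x91 (little-endian) → word 0x919fd22a
lvl:9 @ bit 0 → (0x919fd22a>>0)&0x1ff = 0x2a
ver:1 @ bit 9 → (0x919fd22a>>9)&0x1 = 0x1
mode:11 @ bit 10 → (0x919fd22a>>10)&0x7ff = 0x7f4  ←
opcode:11 @ bit 21 → (0x919fd22a>>21)&0x7ff = 0x48c

2036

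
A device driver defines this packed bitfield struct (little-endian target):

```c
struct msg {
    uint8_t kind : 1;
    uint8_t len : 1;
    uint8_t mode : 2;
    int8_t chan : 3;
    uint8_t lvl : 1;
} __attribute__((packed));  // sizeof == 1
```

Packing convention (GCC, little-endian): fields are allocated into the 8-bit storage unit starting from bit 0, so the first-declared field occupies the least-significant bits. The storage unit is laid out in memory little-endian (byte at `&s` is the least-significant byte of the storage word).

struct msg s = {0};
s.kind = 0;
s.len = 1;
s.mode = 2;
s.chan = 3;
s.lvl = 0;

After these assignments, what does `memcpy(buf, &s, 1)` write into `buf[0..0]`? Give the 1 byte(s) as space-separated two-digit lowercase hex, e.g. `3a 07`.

3a

kind (1b) val=0 bits=0x0 at bit 0: 0x00
len (1b) val=1 bits=0x1 at bit 1: 0x02
mode (2b) val=2 bits=0x2 at bit 2: 0x0a
chan (3b) val=3 bits=0x3 at bit 4: 0x3a
lvl (1b) val=0 bits=0x0 at bit 7: 0x3a
word = 0x3a → little-endian bytes:
  [0]=0x3a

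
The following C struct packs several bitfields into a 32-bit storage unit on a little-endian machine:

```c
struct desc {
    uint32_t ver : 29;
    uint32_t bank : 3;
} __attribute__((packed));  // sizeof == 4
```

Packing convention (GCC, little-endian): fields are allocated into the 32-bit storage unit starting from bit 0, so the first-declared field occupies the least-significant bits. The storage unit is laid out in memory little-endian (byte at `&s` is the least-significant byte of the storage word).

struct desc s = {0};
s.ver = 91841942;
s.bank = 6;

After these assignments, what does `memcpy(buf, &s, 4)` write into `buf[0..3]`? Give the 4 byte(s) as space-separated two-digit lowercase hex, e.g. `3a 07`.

96 65 79 c5

ver:29 = 91841942 → 0x5796596 << 0 → word 0x05796596
bank:3 = 6 → 0x6 << 29 → word 0xc5796596
word = 0xc5796596 → little-endian bytes:
  [0]=0x96  [1]=0x65  [2]=0x79  [3]=0xc5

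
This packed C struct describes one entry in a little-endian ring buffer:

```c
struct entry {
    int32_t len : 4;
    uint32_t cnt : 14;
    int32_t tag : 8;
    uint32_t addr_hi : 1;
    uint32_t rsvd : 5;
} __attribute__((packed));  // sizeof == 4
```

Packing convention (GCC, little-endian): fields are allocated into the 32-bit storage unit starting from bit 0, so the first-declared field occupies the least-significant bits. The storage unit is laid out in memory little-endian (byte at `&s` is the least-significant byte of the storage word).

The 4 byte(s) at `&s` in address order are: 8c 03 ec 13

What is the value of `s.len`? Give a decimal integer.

-4

[0]=0x8c [1]=0x03 [2]=0xec [3]=0x13 (little-endian) → word 0x13ec038c
len:4 @ bit 0 → (0x13ec038c>>0)&0xf = 0xc  ←
cnt:14 @ bit 4 → (0x13ec038c>>4)&0x3fff = 0x38
tag:8 @ bit 18 → (0x13ec038c>>18)&0xff = 0xfb
addr_hi:1 @ bit 26 → (0x13ec038c>>26)&0x1 = 0x0
rsvd:5 @ bit 27 → (0x13ec038c>>27)&0x1f = 0x2
len signed 4b, MSB=1: 12 - 16 = -4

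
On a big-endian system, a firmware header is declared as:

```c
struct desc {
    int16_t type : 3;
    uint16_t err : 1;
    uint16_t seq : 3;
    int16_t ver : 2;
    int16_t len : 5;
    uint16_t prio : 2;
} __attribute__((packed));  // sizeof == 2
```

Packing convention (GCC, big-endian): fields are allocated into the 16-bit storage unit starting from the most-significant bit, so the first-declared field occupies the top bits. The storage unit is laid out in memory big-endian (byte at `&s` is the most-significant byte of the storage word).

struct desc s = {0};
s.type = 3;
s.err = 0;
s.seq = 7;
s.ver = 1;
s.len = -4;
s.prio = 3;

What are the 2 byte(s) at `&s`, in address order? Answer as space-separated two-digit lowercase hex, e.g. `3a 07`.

type:3 = 3 → 0x3 << 13 → word 0x6000
err:1 = 0 → 0x0 << 12 → word 0x6000
seq:3 = 7 → 0x7 << 9 → word 0x6e00
ver:2 = 1 → 0x1 << 7 → word 0x6e80
len:5 = -4 → 0x1c << 2 → word 0x6ef0
prio:2 = 3 → 0x3 << 0 → word 0x6ef3
word = 0x6ef3 → big-endian bytes:
  [0]=0x6e  [1]=0xf3

6e f3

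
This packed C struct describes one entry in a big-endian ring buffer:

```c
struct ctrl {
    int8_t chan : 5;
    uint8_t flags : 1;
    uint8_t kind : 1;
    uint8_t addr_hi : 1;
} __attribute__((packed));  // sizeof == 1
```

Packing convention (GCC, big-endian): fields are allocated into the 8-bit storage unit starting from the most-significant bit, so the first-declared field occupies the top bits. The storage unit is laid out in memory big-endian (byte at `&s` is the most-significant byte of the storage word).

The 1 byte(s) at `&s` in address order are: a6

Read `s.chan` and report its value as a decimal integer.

-12

[0]=0xa6 (big-endian) → word 0xa6
chan:5 @ bit 3 → (0xa6>>3)&0x1f = 0x14  ←
flags:1 @ bit 2 → (0xa6>>2)&0x1 = 0x1
kind:1 @ bit 1 → (0xa6>>1)&0x1 = 0x1
addr_hi:1 @ bit 0 → (0xa6>>0)&0x1 = 0x0
chan signed 5b, MSB=1: 20 - 32 = -12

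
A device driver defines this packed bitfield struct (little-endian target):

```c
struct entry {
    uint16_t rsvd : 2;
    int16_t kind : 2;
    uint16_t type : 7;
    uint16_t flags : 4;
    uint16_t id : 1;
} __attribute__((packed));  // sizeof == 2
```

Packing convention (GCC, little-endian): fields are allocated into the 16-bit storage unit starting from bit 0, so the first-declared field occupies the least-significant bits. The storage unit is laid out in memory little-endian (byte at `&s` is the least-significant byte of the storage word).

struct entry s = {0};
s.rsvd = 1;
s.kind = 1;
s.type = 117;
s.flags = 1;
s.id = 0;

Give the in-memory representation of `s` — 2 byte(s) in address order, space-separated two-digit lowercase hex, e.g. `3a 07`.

[0+:2] rsvd=1 & 0x3 = 0x1; word=0x0001
[2+:2] kind=1 & 0x3 = 0x1; word=0x0005
[4+:7] type=117 & 0x7f = 0x75; word=0x0755
[11+:4] flags=1 & 0xf = 0x1; word=0x0f55
[15+:1] id=0 & 0x1 = 0x0; word=0x0f55
word = 0x0f55 → little-endian bytes:
  [0]=0x55  [1]=0x0f

55 0f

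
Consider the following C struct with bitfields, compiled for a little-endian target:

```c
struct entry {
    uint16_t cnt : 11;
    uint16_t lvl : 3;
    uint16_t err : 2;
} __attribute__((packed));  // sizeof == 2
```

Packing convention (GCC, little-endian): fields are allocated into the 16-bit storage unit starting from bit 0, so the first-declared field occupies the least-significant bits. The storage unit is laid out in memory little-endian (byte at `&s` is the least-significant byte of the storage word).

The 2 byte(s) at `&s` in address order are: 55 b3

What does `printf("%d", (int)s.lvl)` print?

6

[0]=0x55 [1]=0xb3 (little-endian) → word 0xb355
cnt [0+:11] = (word>>0) & 0x7ff = 853
lvl [11+:3] = (word>>11) & 0x7 = 6  ←
err [14+:2] = (word>>14) & 0x3 = 2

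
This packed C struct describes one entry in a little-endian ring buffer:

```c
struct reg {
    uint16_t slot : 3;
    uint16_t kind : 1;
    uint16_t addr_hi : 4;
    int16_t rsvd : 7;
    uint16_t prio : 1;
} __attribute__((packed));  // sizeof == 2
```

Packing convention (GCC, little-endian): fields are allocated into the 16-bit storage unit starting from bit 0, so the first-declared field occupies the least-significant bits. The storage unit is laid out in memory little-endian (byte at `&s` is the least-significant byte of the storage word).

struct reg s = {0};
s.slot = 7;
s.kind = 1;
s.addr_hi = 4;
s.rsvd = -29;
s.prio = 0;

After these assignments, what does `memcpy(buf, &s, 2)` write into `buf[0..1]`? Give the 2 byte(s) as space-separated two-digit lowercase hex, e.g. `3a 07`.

[0+:3] slot=7 & 0x7 = 0x7; word=0x0007
[3+:1] kind=1 & 0x1 = 0x1; word=0x000f
[4+:4] addr_hi=4 & 0xf = 0x4; word=0x004f
[8+:7] rsvd=-29 & 0x7f = 0x63; word=0x634f
[15+:1] prio=0 & 0x1 = 0x0; word=0x634f
word = 0x634f → little-endian bytes:
  [0]=0x4f  [1]=0x63

4f 63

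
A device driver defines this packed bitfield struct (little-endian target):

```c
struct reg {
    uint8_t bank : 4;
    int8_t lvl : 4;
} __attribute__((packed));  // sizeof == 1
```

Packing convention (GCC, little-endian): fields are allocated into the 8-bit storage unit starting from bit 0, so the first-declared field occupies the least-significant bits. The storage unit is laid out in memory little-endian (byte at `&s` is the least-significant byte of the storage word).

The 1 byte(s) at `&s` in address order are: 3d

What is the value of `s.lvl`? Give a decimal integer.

[0]=0x3d (little-endian) → word 0x3d
bank:4 @ bit 0 → (0x3d>>0)&0xf = 0xd
lvl:4 @ bit 4 → (0x3d>>4)&0xf = 0x3  ←
lvl signed 4b, MSB=0: value = 3

3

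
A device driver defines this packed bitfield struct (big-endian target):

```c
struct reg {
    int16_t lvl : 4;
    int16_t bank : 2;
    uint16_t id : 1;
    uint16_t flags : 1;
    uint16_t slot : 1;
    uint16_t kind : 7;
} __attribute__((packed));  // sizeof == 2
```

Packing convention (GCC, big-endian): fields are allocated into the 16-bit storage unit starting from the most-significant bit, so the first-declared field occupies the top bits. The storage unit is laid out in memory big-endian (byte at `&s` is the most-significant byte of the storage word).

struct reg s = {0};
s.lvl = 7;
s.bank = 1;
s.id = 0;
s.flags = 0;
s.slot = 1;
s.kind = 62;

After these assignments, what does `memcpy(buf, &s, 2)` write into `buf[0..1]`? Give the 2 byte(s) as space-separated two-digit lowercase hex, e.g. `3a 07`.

74 be

[12+:4] lvl=7 & 0xf = 0x7; word=0x7000
[10+:2] bank=1 & 0x3 = 0x1; word=0x7400
[9+:1] id=0 & 0x1 = 0x0; word=0x7400
[8+:1] flags=0 & 0x1 = 0x0; word=0x7400
[7+:1] slot=1 & 0x1 = 0x1; word=0x7480
[0+:7] kind=62 & 0x7f = 0x3e; word=0x74be
word = 0x74be → big-endian bytes:
  [0]=0x74  [1]=0xbe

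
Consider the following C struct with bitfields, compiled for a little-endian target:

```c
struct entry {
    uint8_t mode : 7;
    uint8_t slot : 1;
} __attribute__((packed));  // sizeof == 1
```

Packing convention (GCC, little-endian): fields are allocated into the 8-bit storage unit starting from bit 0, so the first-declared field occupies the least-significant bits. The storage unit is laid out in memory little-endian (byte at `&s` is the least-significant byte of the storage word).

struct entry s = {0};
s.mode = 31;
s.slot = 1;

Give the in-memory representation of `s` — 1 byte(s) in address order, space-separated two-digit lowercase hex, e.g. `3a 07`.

9f

mode:7 = 31 → 0x1f << 0 → word 0x1f
slot:1 = 1 → 0x1 << 7 → word 0x9f
word = 0x9f → little-endian bytes:
  [0]=0x9f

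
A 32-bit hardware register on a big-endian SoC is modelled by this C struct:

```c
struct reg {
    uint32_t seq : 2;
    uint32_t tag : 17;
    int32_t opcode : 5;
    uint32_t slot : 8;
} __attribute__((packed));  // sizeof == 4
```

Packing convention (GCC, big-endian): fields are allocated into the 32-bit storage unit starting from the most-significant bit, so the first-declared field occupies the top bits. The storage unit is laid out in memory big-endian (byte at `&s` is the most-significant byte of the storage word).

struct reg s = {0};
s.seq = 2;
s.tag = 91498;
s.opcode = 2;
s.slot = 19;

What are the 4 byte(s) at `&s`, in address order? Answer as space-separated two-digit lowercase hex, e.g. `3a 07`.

seq:2 = 2 → 0x2 << 30 → word 0x80000000
tag:17 = 91498 → 0x1656a << 13 → word 0xacad4000
opcode:5 = 2 → 0x2 << 8 → word 0xacad4200
slot:8 = 19 → 0x13 << 0 → word 0xacad4213
word = 0xacad4213 → big-endian bytes:
  [0]=0xac  [1]=0xad  [2]=0x42  [3]=0x13

ac ad 42 13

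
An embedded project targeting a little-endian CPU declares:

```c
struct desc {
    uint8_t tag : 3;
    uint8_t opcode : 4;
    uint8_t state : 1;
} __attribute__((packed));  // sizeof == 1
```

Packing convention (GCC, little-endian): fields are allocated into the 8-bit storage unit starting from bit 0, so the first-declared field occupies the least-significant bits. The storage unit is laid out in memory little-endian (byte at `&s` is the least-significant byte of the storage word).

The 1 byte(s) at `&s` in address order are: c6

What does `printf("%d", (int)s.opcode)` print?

8

[0]=0xc6 (little-endian) → word 0xc6
tag:3 @ bit 0 → (0xc6>>0)&0x7 = 0x6
opcode:4 @ bit 3 → (0xc6>>3)&0xf = 0x8  ←
state:1 @ bit 7 → (0xc6>>7)&0x1 = 0x1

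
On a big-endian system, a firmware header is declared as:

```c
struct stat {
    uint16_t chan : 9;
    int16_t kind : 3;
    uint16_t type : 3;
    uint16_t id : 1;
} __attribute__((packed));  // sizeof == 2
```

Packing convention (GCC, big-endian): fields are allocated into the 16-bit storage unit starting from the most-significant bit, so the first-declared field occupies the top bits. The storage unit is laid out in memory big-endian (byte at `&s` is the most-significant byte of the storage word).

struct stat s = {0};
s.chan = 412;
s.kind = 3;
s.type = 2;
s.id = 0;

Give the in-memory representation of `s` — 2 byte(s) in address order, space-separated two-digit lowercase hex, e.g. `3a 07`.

chan:9 = 412 → 0x19c << 7 → word 0xce00
kind:3 = 3 → 0x3 << 4 → word 0xce30
type:3 = 2 → 0x2 << 1 → word 0xce34
id:1 = 0 → 0x0 << 0 → word 0xce34
word = 0xce34 → big-endian bytes:
  [0]=0xce  [1]=0x34

ce 34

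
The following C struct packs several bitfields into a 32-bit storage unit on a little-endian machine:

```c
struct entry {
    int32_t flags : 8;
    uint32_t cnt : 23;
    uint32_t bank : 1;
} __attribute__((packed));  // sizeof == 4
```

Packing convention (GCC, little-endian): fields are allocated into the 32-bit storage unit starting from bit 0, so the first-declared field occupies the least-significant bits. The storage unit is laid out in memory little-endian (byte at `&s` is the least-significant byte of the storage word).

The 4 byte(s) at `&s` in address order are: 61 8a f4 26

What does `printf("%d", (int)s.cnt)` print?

2552970

[0]=0x61 [1]=0x8a [2]=0xf4 [3]=0x26 (little-endian) → word 0x26f48a61
flags [0+:8] = (word>>0) & 0xff = 97
cnt [8+:23] = (word>>8) & 0x7fffff = 2552970  ←
bank [31+:1] = (word>>31) & 0x1 = 0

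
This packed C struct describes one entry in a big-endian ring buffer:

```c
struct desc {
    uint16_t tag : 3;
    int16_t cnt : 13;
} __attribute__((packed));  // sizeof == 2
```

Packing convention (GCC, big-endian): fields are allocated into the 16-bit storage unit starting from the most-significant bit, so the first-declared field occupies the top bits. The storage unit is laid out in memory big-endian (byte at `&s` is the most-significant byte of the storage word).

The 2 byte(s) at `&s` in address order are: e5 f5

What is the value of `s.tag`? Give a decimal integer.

7

[0]=0xe5 [1]=0xf5 (big-endian) → word 0xe5f5
tag:3 @ bit 13 → (0xe5f5>>13)&0x7 = 0x7  ←
cnt:13 @ bit 0 → (0xe5f5>>0)&0x1fff = 0x5f5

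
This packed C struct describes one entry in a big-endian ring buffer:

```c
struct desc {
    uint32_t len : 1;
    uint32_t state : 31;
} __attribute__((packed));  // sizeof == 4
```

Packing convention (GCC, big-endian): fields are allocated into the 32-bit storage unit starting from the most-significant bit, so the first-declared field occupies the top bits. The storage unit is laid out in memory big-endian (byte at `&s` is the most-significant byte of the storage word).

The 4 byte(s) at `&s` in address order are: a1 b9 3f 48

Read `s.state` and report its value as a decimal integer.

[0]=0xa1 [1]=0xb9 [2]=0x3f [3]=0x48 (big-endian) → word 0xa1b93f48
len [31+:1] = (word>>31) & 0x1 = 1
state [0+:31] = (word>>0) & 0x7fffffff = 565788488  ←

565788488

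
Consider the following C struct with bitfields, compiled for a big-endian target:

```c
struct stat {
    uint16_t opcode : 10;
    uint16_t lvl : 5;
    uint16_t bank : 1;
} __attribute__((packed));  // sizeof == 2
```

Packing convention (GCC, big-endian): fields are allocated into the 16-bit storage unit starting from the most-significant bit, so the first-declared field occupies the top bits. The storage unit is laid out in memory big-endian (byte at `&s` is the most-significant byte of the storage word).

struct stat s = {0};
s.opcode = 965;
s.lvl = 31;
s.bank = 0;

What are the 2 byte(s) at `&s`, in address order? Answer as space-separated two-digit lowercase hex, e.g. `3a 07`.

f1 7e

opcode:10 = 965 → 0x3c5 << 6 → word 0xf140
lvl:5 = 31 → 0x1f << 1 → word 0xf17e
bank:1 = 0 → 0x0 << 0 → word 0xf17e
word = 0xf17e → big-endian bytes:
  [0]=0xf1  [1]=0x7e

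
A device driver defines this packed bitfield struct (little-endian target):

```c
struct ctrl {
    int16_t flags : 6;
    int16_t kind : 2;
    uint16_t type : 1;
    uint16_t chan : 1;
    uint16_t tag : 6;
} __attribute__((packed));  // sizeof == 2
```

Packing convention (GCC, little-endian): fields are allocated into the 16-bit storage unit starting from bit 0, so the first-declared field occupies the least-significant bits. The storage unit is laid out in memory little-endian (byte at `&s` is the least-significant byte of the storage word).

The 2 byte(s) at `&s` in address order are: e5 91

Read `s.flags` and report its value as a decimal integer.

-27

[0]=0xe5 [1]=0x91 (little-endian) → word 0x91e5
flags [0+:6] = (word>>0) & 0x3f = 37  ←
kind [6+:2] = (word>>6) & 0x3 = 3
type [8+:1] = (word>>8) & 0x1 = 1
chan [9+:1] = (word>>9) & 0x1 = 0
tag [10+:6] = (word>>10) & 0x3f = 36
flags signed 6b, MSB=1: 37 - 64 = -27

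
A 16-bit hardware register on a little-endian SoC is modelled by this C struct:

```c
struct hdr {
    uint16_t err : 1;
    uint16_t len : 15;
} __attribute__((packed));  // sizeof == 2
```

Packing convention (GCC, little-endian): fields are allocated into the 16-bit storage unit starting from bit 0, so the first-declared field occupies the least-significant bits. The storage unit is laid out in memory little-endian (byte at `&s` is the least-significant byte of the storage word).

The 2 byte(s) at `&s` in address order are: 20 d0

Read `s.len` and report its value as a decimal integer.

26640

[0]=0x20 [1]=0xd0 (little-endian) → word 0xd020
err [0+:1] = (word>>0) & 0x1 = 0
len [1+:15] = (word>>1) & 0x7fff = 26640  ←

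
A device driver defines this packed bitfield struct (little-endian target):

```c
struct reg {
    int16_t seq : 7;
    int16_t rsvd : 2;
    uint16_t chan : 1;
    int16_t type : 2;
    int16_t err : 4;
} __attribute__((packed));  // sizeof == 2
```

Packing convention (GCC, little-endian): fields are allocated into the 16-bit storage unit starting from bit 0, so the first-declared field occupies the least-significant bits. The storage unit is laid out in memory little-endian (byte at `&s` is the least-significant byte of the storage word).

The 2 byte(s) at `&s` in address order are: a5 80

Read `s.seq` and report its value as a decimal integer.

[0]=0xa5 [1]=0x80 (little-endian) → word 0x80a5
seq [0+:7] = (word>>0) & 0x7f = 37  ←
rsvd [7+:2] = (word>>7) & 0x3 = 1
chan [9+:1] = (word>>9) & 0x1 = 0
type [10+:2] = (word>>10) & 0x3 = 0
err [12+:4] = (word>>12) & 0xf = 8
seq signed 7b, MSB=0: value = 37

37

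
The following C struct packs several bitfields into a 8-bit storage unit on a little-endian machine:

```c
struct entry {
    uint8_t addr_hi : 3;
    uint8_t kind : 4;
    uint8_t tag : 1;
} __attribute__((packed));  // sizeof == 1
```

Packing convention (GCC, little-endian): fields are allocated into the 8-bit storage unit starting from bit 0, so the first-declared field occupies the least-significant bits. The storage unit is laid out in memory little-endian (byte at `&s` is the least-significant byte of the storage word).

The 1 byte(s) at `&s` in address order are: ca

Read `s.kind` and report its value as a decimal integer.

[0]=0xca (little-endian) → word 0xca
addr_hi:3 @ bit 0 → (0xca>>0)&0x7 = 0x2
kind:4 @ bit 3 → (0xca>>3)&0xf = 0x9  ←
tag:1 @ bit 7 → (0xca>>7)&0x1 = 0x1

9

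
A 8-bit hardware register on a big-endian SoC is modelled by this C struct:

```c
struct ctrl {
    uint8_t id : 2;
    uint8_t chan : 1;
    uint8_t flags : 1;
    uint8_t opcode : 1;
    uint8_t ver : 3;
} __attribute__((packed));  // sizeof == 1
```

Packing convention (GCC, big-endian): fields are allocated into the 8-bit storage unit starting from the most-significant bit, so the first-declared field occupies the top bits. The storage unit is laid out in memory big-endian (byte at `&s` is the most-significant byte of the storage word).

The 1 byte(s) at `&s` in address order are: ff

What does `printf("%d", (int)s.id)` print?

[0]=0xff (big-endian) → word 0xff
id [6+:2] = (word>>6) & 0x3 = 3  ←
chan [5+:1] = (word>>5) & 0x1 = 1
flags [4+:1] = (word>>4) & 0x1 = 1
opcode [3+:1] = (word>>3) & 0x1 = 1
ver [0+:3] = (word>>0) & 0x7 = 7

3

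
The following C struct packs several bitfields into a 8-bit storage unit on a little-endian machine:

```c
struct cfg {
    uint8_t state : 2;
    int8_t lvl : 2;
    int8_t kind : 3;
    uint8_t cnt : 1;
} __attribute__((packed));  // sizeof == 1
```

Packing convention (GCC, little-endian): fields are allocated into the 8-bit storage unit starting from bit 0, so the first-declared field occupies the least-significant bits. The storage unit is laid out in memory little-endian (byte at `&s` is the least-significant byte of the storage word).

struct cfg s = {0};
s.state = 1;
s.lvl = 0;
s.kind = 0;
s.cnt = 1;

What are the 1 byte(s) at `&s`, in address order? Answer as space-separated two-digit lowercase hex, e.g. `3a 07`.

state:2 = 1 → 0x1 << 0 → word 0x01
lvl:2 = 0 → 0x0 << 2 → word 0x01
kind:3 = 0 → 0x0 << 4 → word 0x01
cnt:1 = 1 → 0x1 << 7 → word 0x81
word = 0x81 → little-endian bytes:
  [0]=0x81

81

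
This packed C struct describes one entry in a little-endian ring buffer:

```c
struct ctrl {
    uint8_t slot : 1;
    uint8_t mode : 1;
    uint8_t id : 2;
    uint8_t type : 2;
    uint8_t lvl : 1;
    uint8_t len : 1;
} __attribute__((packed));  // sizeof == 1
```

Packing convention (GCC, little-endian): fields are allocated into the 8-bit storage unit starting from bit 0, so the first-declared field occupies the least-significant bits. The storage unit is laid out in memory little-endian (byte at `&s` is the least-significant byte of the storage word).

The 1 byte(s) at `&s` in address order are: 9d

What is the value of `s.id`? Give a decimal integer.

3

[0]=0x9d (little-endian) → word 0x9d
slot [0+:1] = (word>>0) & 0x1 = 1
mode [1+:1] = (word>>1) & 0x1 = 0
id [2+:2] = (word>>2) & 0x3 = 3  ←
type [4+:2] = (word>>4) & 0x3 = 1
lvl [6+:1] = (word>>6) & 0x1 = 0
len [7+:1] = (word>>7) & 0x1 = 1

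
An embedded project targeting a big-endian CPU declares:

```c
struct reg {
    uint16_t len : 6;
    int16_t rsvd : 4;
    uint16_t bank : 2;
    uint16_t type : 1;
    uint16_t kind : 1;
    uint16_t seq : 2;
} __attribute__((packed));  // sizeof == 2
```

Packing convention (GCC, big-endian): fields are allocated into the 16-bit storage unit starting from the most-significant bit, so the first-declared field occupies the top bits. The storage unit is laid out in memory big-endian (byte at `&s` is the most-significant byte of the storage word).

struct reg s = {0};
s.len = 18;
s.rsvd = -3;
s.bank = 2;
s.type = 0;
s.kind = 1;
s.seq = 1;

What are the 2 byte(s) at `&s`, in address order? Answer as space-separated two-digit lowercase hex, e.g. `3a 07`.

4b 65

[10+:6] len=18 & 0x3f = 0x12; word=0x4800
[6+:4] rsvd=-3 & 0xf = 0xd; word=0x4b40
[4+:2] bank=2 & 0x3 = 0x2; word=0x4b60
[3+:1] type=0 & 0x1 = 0x0; word=0x4b60
[2+:1] kind=1 & 0x1 = 0x1; word=0x4b64
[0+:2] seq=1 & 0x3 = 0x1; word=0x4b65
word = 0x4b65 → big-endian bytes:
  [0]=0x4b  [1]=0x65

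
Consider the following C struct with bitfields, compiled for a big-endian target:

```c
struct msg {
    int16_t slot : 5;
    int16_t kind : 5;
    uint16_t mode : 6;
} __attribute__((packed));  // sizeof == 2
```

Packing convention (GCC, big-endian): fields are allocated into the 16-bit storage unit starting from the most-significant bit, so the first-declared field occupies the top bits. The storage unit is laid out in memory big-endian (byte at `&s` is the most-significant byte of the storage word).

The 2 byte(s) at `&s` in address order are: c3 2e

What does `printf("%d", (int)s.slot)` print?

-8

[0]=0xc3 [1]=0x2e (big-endian) → word 0xc32e
slot [11+:5] = (word>>11) & 0x1f = 24  ←
kind [6+:5] = (word>>6) & 0x1f = 12
mode [0+:6] = (word>>0) & 0x3f = 46
slot signed 5b, MSB=1: 24 - 32 = -8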